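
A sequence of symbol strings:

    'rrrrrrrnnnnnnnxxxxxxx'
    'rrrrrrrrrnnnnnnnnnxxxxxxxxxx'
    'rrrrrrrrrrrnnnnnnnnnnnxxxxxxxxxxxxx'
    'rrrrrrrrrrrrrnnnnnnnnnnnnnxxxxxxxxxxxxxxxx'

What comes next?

Each string has the form r^{2n+1} n^{2n+1} x^{3n-2}, where the shown terms are n = 3, 4, 5, 6.
At n = 7 the blocks have lengths 15, 15, 19.

rrrrrrrrrrrrrrrnnnnnnnnnnnnnnnxxxxxxxxxxxxxxxxxxx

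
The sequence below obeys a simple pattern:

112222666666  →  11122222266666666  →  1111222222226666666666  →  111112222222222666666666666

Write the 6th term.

1111111222222222222226666666666666666

Each string has the form 1^{n} 2^{2n} 6^{2n+2}, where the shown terms are n = 2, 3, 4, 5.
At n = 7 the blocks have lengths 7, 14, 16.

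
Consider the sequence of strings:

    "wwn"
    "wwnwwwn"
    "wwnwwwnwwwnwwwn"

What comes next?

Every step duplicates the string with 'w' between the halves.
Doubling wwnwwwnwwwnwwwn with 'w' between the halves:

wwnwwwnwwwnwwwnwwwnwwwnwwwnwwwn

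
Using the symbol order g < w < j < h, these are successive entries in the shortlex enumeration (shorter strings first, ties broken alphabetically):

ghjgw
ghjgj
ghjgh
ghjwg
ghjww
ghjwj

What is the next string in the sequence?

ghjwh

The successor of ghjwj increments the rightmost position that isn't already h and resets every position after it to g.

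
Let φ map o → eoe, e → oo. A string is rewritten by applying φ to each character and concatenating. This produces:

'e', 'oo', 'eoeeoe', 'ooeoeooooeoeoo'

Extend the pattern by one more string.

φ(ooeoeooooeoeoo) expands symbol-by-symbol to eoe eoe oo eoe oo eoe eoe eoe eoe oo eoe oo eoe eoe; joining the 14 pieces gives the next term.

eoeeoeooeoeooeoeeoeeoeeoeooeoeooeoeeoe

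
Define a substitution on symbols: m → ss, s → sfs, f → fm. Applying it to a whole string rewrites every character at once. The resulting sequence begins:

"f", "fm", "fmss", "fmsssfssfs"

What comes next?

fmsssfssfssfsfmsfssfsfmsfs

Rewriting each symbol of fmsssfssfs: f→fm, m→ss, s→sfs, s→sfs, s→sfs, f→fm, s→sfs, s→sfs, f→fm, s→sfs, which concatenates to fm ss sfs sfs sfs fm sfs sfs fm sfs.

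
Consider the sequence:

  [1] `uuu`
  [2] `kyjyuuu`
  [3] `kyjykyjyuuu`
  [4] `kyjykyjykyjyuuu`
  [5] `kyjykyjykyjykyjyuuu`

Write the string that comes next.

kyjykyjykyjykyjykyjyuuu

Every step adds kyjy at the front: s(k+1) = kyjy·s(k).
One more step from kyjykyjykyjykyjyuuu gives the answer.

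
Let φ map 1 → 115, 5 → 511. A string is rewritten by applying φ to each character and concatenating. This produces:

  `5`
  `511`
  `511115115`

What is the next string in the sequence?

Apply φ to 511115115 symbol by symbol: 5→511, 1→115, 1→115, 1→115, 1→115, 5→511, 1→115, 1→115, 5→511; joined: 511 115 115 115 115 511 115 115 511.

511115115115115511115115511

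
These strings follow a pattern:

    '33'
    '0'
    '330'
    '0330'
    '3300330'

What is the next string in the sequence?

Each term (from the third on) is the two preceding terms concatenated in order: term 3 = 33·0 = 330.
Continuing: 0330 · 3300330 gives term 6.

03303300330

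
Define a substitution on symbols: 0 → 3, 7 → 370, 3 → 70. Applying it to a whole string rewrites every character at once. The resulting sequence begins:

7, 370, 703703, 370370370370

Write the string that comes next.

703703703703703703703703

Apply φ to 370370370370 symbol by symbol: 3→70, 7→370, 0→3, 3→70, 7→370, 0→3, 3→70, 7→370, 0→3, 3→70, 7→370, 0→3; joined: 70 370 3 70 370 3 70 370 3 70 370 3.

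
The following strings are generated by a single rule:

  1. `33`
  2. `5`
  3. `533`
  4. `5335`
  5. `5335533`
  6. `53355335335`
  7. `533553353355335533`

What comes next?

53355335335533553353355335335

This is a Fibonacci-style word recurrence s(k) = s(k−1)·s(k−2): e.g. 5·33 = 533.
Continuing: 533553353355335533 · 53355335335 gives term 8.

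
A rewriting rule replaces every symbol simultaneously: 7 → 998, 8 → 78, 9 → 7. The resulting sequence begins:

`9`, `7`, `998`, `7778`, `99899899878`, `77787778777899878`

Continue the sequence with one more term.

Replace each of the 17 characters of 77787778777899878 in place — 998 998 998 78 998 998 998 78 998 998 998 78 7 7 78 998 78 — and concatenate.

998998998789989989987899899899878777899878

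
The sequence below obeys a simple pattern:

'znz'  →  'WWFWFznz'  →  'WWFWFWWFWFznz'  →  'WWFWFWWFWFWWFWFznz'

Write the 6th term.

WWFWFWWFWFWWFWFWWFWFWWFWFznz

Every step adds WWFWF at the front: s(k+1) = WWFWF·s(k).
From WWFWFWWFWFWWFWFznz, 2 further steps: WWFWFWWFWFWWFWFznz → WWFWFWWFWFWWFWFWWFWFznz → (answer).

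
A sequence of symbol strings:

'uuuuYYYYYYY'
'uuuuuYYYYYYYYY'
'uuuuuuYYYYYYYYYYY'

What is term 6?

uuuuuuuuuYYYYYYYYYYYYYYYYY

Reading off run lengths: u runs 4, 5, 6; Y runs 7, 9, 11 — each is linear in n, where the shown terms are n = 3, 4, 5.
At n = 8 the blocks have lengths 9, 17.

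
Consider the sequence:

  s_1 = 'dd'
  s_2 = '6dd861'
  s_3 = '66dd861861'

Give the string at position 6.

Every step adds 6 to the front and 861 to the end of the previous string.
From 66dd861861, 3 further steps: 66dd861861 → 666dd861861861 → 6666dd861861861861 → (answer).

66666dd861861861861861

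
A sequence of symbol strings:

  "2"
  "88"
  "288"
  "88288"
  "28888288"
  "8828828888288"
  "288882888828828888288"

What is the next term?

8828828888288288882888828828888288

From term 3 onward, concatenate the second-to-last term with the last: 2·88 = 288, 88·288 = 88288, …
Continuing: 8828828888288 · 288882888828828888288 gives term 8.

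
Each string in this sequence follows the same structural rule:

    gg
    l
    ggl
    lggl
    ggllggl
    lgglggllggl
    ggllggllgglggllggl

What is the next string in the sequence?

lgglggllgglggllggllgglggllggl

Each term (from the third on) is the two preceding terms concatenated in order: term 3 = gg·l = ggl.
Continuing: lgglggllggl · ggllggllgglggllggl gives term 8.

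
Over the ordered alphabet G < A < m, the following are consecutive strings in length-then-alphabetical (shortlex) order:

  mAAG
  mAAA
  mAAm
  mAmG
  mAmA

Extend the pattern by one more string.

The successor of mAmA increments the rightmost position that isn't already m and resets every position after it to G.

mAmm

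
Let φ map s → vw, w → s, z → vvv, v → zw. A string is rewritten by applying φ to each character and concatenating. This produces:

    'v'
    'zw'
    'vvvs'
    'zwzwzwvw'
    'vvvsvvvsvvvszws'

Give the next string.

zwzwzwvwzwzwzwvwzwzwzwvwvvvsvw

Applying the rule to each of the 15 symbols of vvvsvvvsvvvszws gives the pieces zw zw zw vw zw zw zw vw zw zw zw vw vvv s vw, which concatenate to the answer.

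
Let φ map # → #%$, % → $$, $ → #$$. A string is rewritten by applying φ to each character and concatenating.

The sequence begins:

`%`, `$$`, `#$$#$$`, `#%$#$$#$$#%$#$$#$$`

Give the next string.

Applying the rule to each of the 18 symbols of #%$#$$#$$#%$#$$#$$ gives the pieces #%$ $$ #$$ #%$ #$$ #$$ #%$ #$$ #$$ #%$ $$ #$$ #%$ #$$ #$$ #%$ #$$ #$$, which concatenate to the answer.

#%$$$#$$#%$#$$#$$#%$#$$#$$#%$$$#$$#%$#$$#$$#%$#$$#$$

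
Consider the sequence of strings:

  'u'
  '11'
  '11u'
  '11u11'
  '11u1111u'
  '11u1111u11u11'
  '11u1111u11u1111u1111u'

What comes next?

From term 3 onward, concatenate the last term with the second-to-last: 11·u = 11u, 11u·11 = 11u11, …
Continuing: 11u1111u11u1111u1111u · 11u1111u11u11 gives term 8.

11u1111u11u1111u1111u11u1111u11u11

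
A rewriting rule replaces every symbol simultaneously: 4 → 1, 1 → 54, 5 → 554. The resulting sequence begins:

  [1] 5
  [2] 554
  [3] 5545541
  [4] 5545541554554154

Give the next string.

Replace each of the 16 characters of 5545541554554154 in place — 554 554 1 554 554 1 54 554 554 1 554 554 1 54 554 1 — and concatenate.

554554155455415455455415545541545541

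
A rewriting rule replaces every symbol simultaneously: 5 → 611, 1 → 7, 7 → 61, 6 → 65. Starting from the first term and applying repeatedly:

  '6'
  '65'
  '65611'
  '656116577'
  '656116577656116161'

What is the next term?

Rewriting the 18 symbols of 656116577656116161 one by one yields 65 611 65 7 7 65 611 61 61 65 611 65 7 7 65 7 65 7; concatenated:

656116577656116161656116577657657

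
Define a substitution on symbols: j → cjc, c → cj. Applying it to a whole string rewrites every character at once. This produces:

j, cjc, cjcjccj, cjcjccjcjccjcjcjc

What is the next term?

Applying the rule to each of the 17 symbols of cjcjccjcjccjcjcjc gives the pieces cj cjc cj cjc cj cj cjc cj cjc cj cj cjc cj cjc cj cjc cj, which concatenate to the answer.

cjcjccjcjccjcjcjccjcjccjcjcjccjcjccjcjccj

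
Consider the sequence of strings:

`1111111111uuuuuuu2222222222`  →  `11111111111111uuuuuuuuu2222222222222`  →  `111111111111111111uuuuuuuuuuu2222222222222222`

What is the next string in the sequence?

The n-th term is 4n-2 1's then 2n+1 u's then 3n+1 2's, where the shown terms are n = 3, 4, 5.
Setting n = 6 gives 22, 13, 19 characters in each block.

1111111111111111111111uuuuuuuuuuuuu2222222222222222222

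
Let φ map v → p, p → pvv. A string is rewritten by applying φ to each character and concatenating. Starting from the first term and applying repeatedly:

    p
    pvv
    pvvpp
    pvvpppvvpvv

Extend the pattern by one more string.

pvvpppvvpvvpvvpppvvpp

Expanding pvvpppvvpvv: p→pvv, v→p, v→p, p→pvv, p→pvv, p→pvv, v→p, v→p, p→pvv, v→p, v→p. Concatenated: pvv p p pvv pvv pvv p p pvv p p.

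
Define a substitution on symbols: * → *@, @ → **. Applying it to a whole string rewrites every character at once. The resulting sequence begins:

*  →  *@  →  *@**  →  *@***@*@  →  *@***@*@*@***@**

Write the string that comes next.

φ(*@***@*@*@***@**) expands symbol-by-symbol to *@ ** *@ *@ *@ ** *@ ** *@ ** *@ *@ *@ ** *@ *@; joining the 16 pieces gives the next term.

*@***@*@*@***@***@***@*@*@***@*@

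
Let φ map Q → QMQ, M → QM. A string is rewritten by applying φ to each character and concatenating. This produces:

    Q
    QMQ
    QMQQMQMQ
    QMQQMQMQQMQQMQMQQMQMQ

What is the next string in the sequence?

QMQQMQMQQMQQMQMQQMQMQQMQQMQMQQMQQMQMQQMQMQQMQQMQMQQMQMQ

Applying the rule to each of the 21 symbols of QMQQMQMQQMQQMQMQQMQMQ gives the pieces QMQ QM QMQ QMQ QM QMQ QM QMQ QMQ QM QMQ QMQ QM QMQ QM QMQ QMQ QM QMQ QM QMQ, which concatenate to the answer.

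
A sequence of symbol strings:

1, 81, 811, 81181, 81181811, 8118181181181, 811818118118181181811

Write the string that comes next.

This is a Fibonacci-style word recurrence s(k) = s(k−1)·s(k−2): e.g. 81·1 = 811.
So term 8 is 811818118118181181811·8118181181181.

8118181181181811818118118181181181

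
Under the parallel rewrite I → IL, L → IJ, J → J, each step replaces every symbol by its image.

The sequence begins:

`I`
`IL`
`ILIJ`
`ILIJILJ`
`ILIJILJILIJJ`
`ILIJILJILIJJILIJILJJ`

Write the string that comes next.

ILIJILJILIJJILIJILJJILIJILJILIJJJ

φ(ILIJILJILIJJILIJILJJ) expands symbol-by-symbol to IL IJ IL J IL IJ J IL IJ IL J J IL IJ IL J IL IJ J J; joining the 20 pieces gives the next term.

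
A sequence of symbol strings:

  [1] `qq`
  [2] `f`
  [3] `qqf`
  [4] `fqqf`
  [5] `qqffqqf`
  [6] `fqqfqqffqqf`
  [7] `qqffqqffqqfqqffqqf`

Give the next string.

fqqfqqffqqfqqffqqffqqfqqffqqf

From term 3 onward, concatenate the second-to-last term with the last: qq·f = qqf, f·qqf = fqqf, …
So term 8 is fqqfqqffqqf·qqffqqffqqfqqffqqf.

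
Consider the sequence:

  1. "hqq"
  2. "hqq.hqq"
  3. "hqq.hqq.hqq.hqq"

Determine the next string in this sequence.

Each string is two copies of the previous one joined by '.'.
One more doubling of hqq.hqq.hqq.hqq gives the answer.

hqq.hqq.hqq.hqq.hqq.hqq.hqq.hqq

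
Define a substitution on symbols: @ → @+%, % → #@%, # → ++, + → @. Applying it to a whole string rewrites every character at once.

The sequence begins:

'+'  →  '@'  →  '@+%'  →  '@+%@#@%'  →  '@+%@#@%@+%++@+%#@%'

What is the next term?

φ(@+%@#@%@+%++@+%#@%) expands symbol-by-symbol to @+% @ #@% @+% ++ @+% #@% @+% @ #@% @ @ @+% @ #@% ++ @+% #@%; joining the 18 pieces gives the next term.

@+%@#@%@+%++@+%#@%@+%@#@%@@@+%@#@%++@+%#@%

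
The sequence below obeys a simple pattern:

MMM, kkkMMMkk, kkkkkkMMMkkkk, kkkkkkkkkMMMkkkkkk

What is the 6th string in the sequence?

kkkkkkkkkkkkkkkMMMkkkkkkkkkk

Every step adds kkk to the front and kk to the end of the previous string.
From kkkkkkkkkMMMkkkkkk, 2 further steps: kkkkkkkkkMMMkkkkkk → kkkkkkkkkkkkMMMkkkkkkkk → (answer).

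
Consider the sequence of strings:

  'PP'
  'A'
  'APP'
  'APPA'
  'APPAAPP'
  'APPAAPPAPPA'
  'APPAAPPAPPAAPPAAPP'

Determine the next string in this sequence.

APPAAPPAPPAAPPAAPPAPPAAPPAPPA

From term 3 onward, concatenate the last term with the second-to-last: A·PP = APP, APP·A = APPA, …
The next term joins APPAAPPAPPAAPPAAPP and APPAAPPAPPA.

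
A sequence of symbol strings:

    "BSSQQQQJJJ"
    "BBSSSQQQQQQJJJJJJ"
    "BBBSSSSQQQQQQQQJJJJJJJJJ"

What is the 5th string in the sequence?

BBBBBSSSSSSQQQQQQQQQQQQJJJJJJJJJJJJJJJ

The n-th term is n B's then n+1 S's then 2n+2 Q's then 3n J's (n = 1, 2, …).
Setting n = 5 gives 5, 6, 12, 15 characters in each block.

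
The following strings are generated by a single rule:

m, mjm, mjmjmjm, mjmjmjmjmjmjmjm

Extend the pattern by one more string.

s(k+1) = s(k)·j·s(k) — each term doubles the last with 'j' between the halves.
Doubling mjmjmjmjmjmjmjm with 'j' between the halves:

mjmjmjmjmjmjmjmjmjmjmjmjmjmjmjm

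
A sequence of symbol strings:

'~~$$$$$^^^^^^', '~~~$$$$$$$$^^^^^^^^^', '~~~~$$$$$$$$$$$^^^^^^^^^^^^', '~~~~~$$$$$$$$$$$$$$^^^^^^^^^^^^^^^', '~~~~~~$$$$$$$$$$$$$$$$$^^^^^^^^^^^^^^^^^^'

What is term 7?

Reading off run lengths: ~ runs 2, 3, 4, 5, 6; $ runs 5, 8, 11, 14, 17; ^ runs 6, 9, 12, 15, 18 — each is linear in n, where the shown terms are n = 2, 3, 4, 5, 6.
For term 7, n = 8, so the run lengths are 8, 23, 24.

~~~~~~~~$$$$$$$$$$$$$$$$$$$$$$$^^^^^^^^^^^^^^^^^^^^^^^^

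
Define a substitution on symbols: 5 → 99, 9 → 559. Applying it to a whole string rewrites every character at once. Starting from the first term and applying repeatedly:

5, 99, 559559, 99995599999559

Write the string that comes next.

Applying the rule to each of the 14 symbols of 99995599999559 gives the pieces 559 559 559 559 99 99 559 559 559 559 559 99 99 559, which concatenate to the answer.

55955955955999995595595595595599999559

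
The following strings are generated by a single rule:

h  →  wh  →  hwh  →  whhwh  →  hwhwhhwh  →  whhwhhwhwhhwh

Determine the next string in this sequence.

This is a Fibonacci-style word recurrence s(k) = s(k−2)·s(k−1): e.g. h·wh = hwh.
So term 7 is hwhwhhwh·whhwhhwhwhhwh.

hwhwhhwhwhhwhhwhwhhwh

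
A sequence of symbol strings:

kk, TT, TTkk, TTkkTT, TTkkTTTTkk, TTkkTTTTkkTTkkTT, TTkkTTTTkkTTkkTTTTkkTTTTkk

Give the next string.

TTkkTTTTkkTTkkTTTTkkTTTTkkTTkkTTTTkkTTkkTT

Each term (from the third on) is the previous term followed by the one before it: term 3 = TT·kk = TTkk.
Continuing: TTkkTTTTkkTTkkTTTTkkTTTTkk · TTkkTTTTkkTTkkTT gives term 8.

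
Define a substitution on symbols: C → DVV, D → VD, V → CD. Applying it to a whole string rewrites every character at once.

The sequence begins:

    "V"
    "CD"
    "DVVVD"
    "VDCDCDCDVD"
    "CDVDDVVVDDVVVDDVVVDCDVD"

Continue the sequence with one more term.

Rewriting the 23 symbols of CDVDDVVVDDVVVDDVVVDCDVD one by one yields DVV VD CD VD VD CD CD CD VD VD CD CD CD VD VD CD CD CD VD DVV VD CD VD; concatenated:

DVVVDCDVDVDCDCDCDVDVDCDCDCDVDVDCDCDCDVDDVVVDCDVD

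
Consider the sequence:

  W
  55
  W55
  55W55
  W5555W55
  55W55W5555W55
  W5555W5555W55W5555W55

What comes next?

Each term (from the third on) is the two preceding terms concatenated in order: term 3 = W·55 = W55.
The next term joins 55W55W5555W55 and W5555W5555W55W5555W55.

55W55W5555W55W5555W5555W55W5555W55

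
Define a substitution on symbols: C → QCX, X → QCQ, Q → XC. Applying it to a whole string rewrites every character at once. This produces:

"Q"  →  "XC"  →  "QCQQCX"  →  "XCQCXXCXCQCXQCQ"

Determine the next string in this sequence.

Rewriting the 15 symbols of XCQCXXCXCQCXQCQ one by one yields QCQ QCX XC QCX QCQ QCQ QCX QCQ QCX XC QCX QCQ XC QCX XC; concatenated:

QCQQCXXCQCXQCQQCQQCXQCQQCXXCQCXQCQXCQCXXC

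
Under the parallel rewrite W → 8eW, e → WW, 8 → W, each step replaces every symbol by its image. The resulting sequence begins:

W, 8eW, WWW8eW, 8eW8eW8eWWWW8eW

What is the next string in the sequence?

Applying the rule to each of the 15 symbols of 8eW8eW8eWWWW8eW gives the pieces W WW 8eW W WW 8eW W WW 8eW 8eW 8eW 8eW W WW 8eW, which concatenate to the answer.

WWW8eWWWW8eWWWW8eW8eW8eW8eWWWW8eW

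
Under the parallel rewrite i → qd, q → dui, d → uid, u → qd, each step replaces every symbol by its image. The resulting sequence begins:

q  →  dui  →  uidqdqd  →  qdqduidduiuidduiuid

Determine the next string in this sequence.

Applying the rule to each of the 19 symbols of qdqduidduiuidduiuid gives the pieces dui uid dui uid qd qd uid uid qd qd qd qd uid uid qd qd qd qd uid, which concatenate to the answer.

duiuidduiuidqdqduiduidqdqdqdqduiduidqdqdqdqduid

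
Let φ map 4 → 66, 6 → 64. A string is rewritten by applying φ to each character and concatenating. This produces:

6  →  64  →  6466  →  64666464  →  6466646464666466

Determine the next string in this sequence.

64666464646664666466646464666464

Applying the rule to each of the 16 symbols of 6466646464666466 gives the pieces 64 66 64 64 64 66 64 66 64 66 64 64 64 66 64 64, which concatenate to the answer.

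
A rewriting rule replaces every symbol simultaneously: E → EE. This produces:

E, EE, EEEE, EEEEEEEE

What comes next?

EEEEEEEEEEEEEEEE

Rewriting each symbol of EEEEEEEE: E→EE, E→EE, E→EE, E→EE, E→EE, E→EE, E→EE, E→EE, which concatenates to EE EE EE EE EE EE EE EE.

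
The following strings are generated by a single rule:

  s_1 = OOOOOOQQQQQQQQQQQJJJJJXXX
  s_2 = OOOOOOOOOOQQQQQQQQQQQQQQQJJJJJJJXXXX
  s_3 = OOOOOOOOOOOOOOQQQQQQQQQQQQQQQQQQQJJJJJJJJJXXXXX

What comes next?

Each string has the form O^{4n-2} Q^{4n+3} J^{2n+1} X^{n+1}, where the shown terms are n = 2, 3, 4.
Setting n = 5 gives 18, 23, 11, 6 characters in each block.

OOOOOOOOOOOOOOOOOOQQQQQQQQQQQQQQQQQQQQQQQJJJJJJJJJJJXXXXXX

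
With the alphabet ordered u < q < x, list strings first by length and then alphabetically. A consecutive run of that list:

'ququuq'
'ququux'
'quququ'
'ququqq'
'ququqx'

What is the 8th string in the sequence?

Advancing 3 positions from ququqx through ququqx → ququxu → ququxq reaches term 8.

ququxx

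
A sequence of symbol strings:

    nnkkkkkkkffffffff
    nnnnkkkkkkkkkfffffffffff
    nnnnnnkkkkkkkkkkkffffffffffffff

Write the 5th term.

The n-th term is 2n-2 n's then 2n+3 k's then 3n+2 f's, where the shown terms are n = 2, 3, 4.
At n = 6 the blocks have lengths 10, 15, 20.

nnnnnnnnnnkkkkkkkkkkkkkkkffffffffffffffffffff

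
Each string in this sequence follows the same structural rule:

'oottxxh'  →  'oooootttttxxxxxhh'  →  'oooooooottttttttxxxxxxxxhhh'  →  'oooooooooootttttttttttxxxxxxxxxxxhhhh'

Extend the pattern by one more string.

oooooooooooooottttttttttttttxxxxxxxxxxxxxxhhhhh

Term n consists of 3n-1 o's, followed by 3n-1 t's, followed by 3n-1 x's, followed by n h's (n = 1, 2, …).
For the next term, n = 5, so the run lengths are 14, 14, 14, 5.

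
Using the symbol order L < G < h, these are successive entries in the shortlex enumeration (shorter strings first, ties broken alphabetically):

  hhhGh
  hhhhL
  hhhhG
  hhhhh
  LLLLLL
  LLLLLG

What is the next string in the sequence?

Find the rightmost character of LLLLLG below h, bump it to the next letter, and reset everything to its right to L.

LLLLLh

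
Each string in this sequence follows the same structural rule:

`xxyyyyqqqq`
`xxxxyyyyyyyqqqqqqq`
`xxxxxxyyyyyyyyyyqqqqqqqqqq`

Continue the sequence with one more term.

xxxxxxxxyyyyyyyyyyyyyqqqqqqqqqqqqq

Reading off run lengths: x runs 2, 4, 6; y runs 4, 7, 10; q runs 4, 7, 10 — each is linear in n (n = 1, 2, …).
For the next term, n = 4, so the run lengths are 8, 13, 13.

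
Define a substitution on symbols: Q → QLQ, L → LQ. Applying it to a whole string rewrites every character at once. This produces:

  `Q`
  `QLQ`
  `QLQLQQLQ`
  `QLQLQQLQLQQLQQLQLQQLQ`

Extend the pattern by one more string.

Replace each of the 21 characters of QLQLQQLQLQQLQQLQLQQLQ in place — QLQ LQ QLQ LQ QLQ QLQ LQ QLQ LQ QLQ QLQ LQ QLQ QLQ LQ QLQ LQ QLQ QLQ LQ QLQ — and concatenate.

QLQLQQLQLQQLQQLQLQQLQLQQLQQLQLQQLQQLQLQQLQLQQLQQLQLQQLQ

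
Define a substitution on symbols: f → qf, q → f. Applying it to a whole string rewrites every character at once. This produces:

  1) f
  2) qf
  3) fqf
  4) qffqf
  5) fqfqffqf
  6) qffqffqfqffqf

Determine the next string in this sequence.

φ(qffqffqfqffqf) expands symbol-by-symbol to f qf qf f qf qf f qf f qf qf f qf; joining the 13 pieces gives the next term.

fqfqffqfqffqffqfqffqf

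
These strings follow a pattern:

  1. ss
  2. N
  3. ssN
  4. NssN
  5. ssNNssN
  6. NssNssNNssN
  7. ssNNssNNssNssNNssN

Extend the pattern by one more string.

NssNssNNssNssNNssNNssNssNNssN

This is a Fibonacci-style word recurrence s(k) = s(k−2)·s(k−1): e.g. ss·N = ssN.
Continuing: NssNssNNssN · ssNNssNNssNssNNssN gives term 8.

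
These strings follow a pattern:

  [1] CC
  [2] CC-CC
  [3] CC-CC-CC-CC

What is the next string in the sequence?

CC-CC-CC-CC-CC-CC-CC-CC

s(k+1) = s(k)·-·s(k) — each term doubles the last with '-' between the halves.
One more doubling of CC-CC-CC-CC gives the answer.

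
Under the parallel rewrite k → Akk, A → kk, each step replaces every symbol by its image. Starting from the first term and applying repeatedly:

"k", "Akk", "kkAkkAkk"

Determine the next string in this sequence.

Apply φ to kkAkkAkk symbol by symbol: k→Akk, k→Akk, A→kk, k→Akk, k→Akk, A→kk, k→Akk, k→Akk; joined: Akk Akk kk Akk Akk kk Akk Akk.

AkkAkkkkAkkAkkkkAkkAkk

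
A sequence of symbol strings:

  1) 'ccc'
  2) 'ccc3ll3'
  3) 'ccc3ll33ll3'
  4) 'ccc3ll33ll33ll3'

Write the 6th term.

ccc3ll33ll33ll33ll33ll3

Every step adds 3ll3 to the end: s(k+1) = s(k)·3ll3.
From ccc3ll33ll33ll3, 2 further steps: ccc3ll33ll33ll3 → ccc3ll33ll33ll33ll3 → (answer).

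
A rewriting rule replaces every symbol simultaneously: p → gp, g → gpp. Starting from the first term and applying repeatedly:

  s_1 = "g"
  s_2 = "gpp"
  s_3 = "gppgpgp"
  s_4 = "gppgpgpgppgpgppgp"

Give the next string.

gppgpgpgppgpgppgpgppgpgpgppgpgppgpgpgppgp

Applying the rule to each of the 17 symbols of gppgpgpgppgpgppgp gives the pieces gpp gp gp gpp gp gpp gp gpp gp gp gpp gp gpp gp gp gpp gp, which concatenate to the answer.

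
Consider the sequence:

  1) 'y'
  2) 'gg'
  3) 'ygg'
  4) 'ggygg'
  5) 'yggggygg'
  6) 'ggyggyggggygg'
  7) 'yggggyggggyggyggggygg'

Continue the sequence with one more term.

ggyggyggggyggyggggyggggyggyggggygg

From term 3 onward, concatenate the second-to-last term with the last: y·gg = ygg, gg·ygg = ggygg, …
So term 8 is ggyggyggggygg·yggggyggggyggyggggygg.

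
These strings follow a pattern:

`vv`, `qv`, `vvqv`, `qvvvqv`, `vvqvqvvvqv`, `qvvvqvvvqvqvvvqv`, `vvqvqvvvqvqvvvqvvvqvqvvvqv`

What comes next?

From term 3 onward, concatenate the second-to-last term with the last: vv·qv = vvqv, qv·vvqv = qvvvqv, …
So term 8 is qvvvqvvvqvqvvvqv·vvqvqvvvqvqvvvqvvvqvqvvvqv.

qvvvqvvvqvqvvvqvvvqvqvvvqvqvvvqvvvqvqvvvqv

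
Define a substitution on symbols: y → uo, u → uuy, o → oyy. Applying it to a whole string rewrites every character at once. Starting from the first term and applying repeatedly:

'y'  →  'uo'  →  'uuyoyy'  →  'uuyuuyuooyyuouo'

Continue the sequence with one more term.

φ(uuyuuyuooyyuouo) expands symbol-by-symbol to uuy uuy uo uuy uuy uo uuy oyy oyy uo uo uuy oyy uuy oyy; joining the 15 pieces gives the next term.

uuyuuyuouuyuuyuouuyoyyoyyuououuyoyyuuyoyy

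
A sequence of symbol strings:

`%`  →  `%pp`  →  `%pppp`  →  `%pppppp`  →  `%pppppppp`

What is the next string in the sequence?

Every step adds pp to the end: s(k+1) = s(k)·pp.
Applying this once more to %pppppppp:

%pppppppppp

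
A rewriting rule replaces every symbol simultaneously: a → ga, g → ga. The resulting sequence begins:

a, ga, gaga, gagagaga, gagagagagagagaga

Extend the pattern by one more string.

Rewriting the 16 symbols of gagagagagagagaga one by one yields ga ga ga ga ga ga ga ga ga ga ga ga ga ga ga ga; concatenated:

gagagagagagagagagagagagagagagaga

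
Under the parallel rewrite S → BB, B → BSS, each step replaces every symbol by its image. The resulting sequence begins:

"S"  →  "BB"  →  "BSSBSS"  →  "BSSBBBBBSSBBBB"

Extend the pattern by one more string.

BSSBBBBBSSBSSBSSBSSBSSBBBBBSSBSSBSSBSS

Applying the rule to each of the 14 symbols of BSSBBBBBSSBBBB gives the pieces BSS BB BB BSS BSS BSS BSS BSS BB BB BSS BSS BSS BSS, which concatenate to the answer.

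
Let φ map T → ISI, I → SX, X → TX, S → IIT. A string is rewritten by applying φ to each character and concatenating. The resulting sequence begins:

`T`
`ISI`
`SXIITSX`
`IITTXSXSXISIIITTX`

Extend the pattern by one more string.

Replace each of the 17 characters of IITTXSXSXISIIITTX in place — SX SX ISI ISI TX IIT TX IIT TX SX IIT SX SX SX ISI ISI TX — and concatenate.

SXSXISIISITXIITTXIITTXSXIITSXSXSXISIISITX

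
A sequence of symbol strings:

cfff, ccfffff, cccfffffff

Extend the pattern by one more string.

ccccfffffffff

Term n consists of n c's, followed by 2n+1 f's (n = 1, 2, …).
Setting n = 4 gives 4, 9 characters in each block.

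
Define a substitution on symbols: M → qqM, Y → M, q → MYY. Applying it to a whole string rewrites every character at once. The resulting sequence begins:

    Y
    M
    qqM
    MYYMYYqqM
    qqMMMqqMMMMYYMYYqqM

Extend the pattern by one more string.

Applying the rule to each of the 19 symbols of qqMMMqqMMMMYYMYYqqM gives the pieces MYY MYY qqM qqM qqM MYY MYY qqM qqM qqM qqM M M qqM M M MYY MYY qqM, which concatenate to the answer.

MYYMYYqqMqqMqqMMYYMYYqqMqqMqqMqqMMMqqMMMMYYMYYqqM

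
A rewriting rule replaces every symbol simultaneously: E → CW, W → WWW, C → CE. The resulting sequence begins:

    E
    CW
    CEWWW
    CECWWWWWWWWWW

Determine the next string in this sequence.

CECWCEWWWWWWWWWWWWWWWWWWWWWWWWWWWWWW

Applying the rule to each of the 13 symbols of CECWWWWWWWWWW gives the pieces CE CW CE WWW WWW WWW WWW WWW WWW WWW WWW WWW WWW, which concatenate to the answer.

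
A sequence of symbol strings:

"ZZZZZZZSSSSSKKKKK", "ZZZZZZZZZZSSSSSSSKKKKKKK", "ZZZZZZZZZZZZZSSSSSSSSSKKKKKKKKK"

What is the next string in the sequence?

Each string has the form Z^{3n+1} S^{2n+1} K^{2n+1}, where the shown terms are n = 2, 3, 4.
Setting n = 5 gives 16, 11, 11 characters in each block.

ZZZZZZZZZZZZZZZZSSSSSSSSSSSKKKKKKKKKKK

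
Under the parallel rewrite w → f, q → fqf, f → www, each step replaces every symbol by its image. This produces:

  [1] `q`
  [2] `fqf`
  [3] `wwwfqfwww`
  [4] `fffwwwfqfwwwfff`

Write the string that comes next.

Rewriting the 15 symbols of fffwwwfqfwwwfff one by one yields www www www f f f www fqf www f f f www www www; concatenated:

wwwwwwwwwfffwwwfqfwwwfffwwwwwwwww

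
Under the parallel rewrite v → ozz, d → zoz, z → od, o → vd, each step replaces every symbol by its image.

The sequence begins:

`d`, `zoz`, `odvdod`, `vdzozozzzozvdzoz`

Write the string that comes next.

Rewriting the 16 symbols of vdzozozzzozvdzoz one by one yields ozz zoz od vd od vd od od od vd od ozz zoz od vd od; concatenated:

ozzzozodvdodvdodododvdodozzzozodvdod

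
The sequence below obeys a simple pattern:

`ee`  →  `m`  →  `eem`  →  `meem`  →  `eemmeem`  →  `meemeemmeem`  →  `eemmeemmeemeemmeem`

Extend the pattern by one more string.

From term 3 onward, concatenate the second-to-last term with the last: ee·m = eem, m·eem = meem, …
Continuing: meemeemmeem · eemmeemmeemeemmeem gives term 8.

meemeemmeemeemmeemmeemeemmeem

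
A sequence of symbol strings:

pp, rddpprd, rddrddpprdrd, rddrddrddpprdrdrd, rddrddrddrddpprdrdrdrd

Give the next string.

Each term wraps the previous one in rdd on the left and rd on the right.
Applying this once more to rddrddrddrddpprdrdrdrd:

rddrddrddrddrddpprdrdrdrdrd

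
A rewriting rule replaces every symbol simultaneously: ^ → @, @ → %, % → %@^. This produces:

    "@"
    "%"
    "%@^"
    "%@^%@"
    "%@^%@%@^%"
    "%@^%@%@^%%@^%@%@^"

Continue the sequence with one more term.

%@^%@%@^%%@^%@%@^%@^%@%@^%%@^%@

φ(%@^%@%@^%%@^%@%@^) expands symbol-by-symbol to %@^ % @ %@^ % %@^ % @ %@^ %@^ % @ %@^ % %@^ % @; joining the 17 pieces gives the next term.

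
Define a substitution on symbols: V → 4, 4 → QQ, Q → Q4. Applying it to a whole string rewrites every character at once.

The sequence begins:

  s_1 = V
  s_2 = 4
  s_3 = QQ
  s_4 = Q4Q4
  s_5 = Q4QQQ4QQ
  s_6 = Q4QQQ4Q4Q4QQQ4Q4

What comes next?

Rewriting the 16 symbols of Q4QQQ4Q4Q4QQQ4Q4 one by one yields Q4 QQ Q4 Q4 Q4 QQ Q4 QQ Q4 QQ Q4 Q4 Q4 QQ Q4 QQ; concatenated:

Q4QQQ4Q4Q4QQQ4QQQ4QQQ4Q4Q4QQQ4QQ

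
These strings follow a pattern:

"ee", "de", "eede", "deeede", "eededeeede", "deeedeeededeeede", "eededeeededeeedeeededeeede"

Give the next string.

Each term (from the third on) is the two preceding terms concatenated in order: term 3 = ee·de = eede.
The next term joins deeedeeededeeede and eededeeededeeedeeededeeede.

deeedeeededeeedeeededeeededeeedeeededeeede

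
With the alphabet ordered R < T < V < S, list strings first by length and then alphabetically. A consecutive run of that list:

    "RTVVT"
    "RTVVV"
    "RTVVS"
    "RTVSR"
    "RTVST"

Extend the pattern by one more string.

RTVSV

The successor of RTVST increments the rightmost position that isn't already S and resets every position after it to R.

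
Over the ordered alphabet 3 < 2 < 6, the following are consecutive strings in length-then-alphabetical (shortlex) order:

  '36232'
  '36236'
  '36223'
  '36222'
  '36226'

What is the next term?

Find the rightmost character of 36226 below 6, bump it to the next letter, and reset everything to its right to 3.

36263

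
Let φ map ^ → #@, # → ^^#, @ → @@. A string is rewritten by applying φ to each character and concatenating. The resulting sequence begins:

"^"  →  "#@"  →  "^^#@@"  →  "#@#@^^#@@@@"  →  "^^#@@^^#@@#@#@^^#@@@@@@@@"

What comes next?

#@#@^^#@@@@#@#@^^#@@@@^^#@@^^#@@#@#@^^#@@@@@@@@@@@@@@@@

Replace each of the 25 characters of ^^#@@^^#@@#@#@^^#@@@@@@@@ in place — #@ #@ ^^# @@ @@ #@ #@ ^^# @@ @@ ^^# @@ ^^# @@ #@ #@ ^^# @@ @@ @@ @@ @@ @@ @@ @@ — and concatenate.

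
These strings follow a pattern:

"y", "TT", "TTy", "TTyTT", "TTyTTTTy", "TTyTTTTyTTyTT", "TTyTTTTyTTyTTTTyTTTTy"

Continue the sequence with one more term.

TTyTTTTyTTyTTTTyTTTTyTTyTTTTyTTyTT

From term 3 onward, concatenate the last term with the second-to-last: TT·y = TTy, TTy·TT = TTyTT, …
The next term joins TTyTTTTyTTyTTTTyTTTTy and TTyTTTTyTTyTT.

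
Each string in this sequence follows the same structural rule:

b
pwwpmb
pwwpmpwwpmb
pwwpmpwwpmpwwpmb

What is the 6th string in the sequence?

pwwpmpwwpmpwwpmpwwpmpwwpmb

Every step adds pwwpm at the front: s(k+1) = pwwpm·s(k).
From pwwpmpwwpmpwwpmb, 2 further steps: pwwpmpwwpmpwwpmb → pwwpmpwwpmpwwpmpwwpmb → (answer).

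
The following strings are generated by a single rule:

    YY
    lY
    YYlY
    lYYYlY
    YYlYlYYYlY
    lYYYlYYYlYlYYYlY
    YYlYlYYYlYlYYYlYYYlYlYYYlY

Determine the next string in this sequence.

lYYYlYYYlYlYYYlYYYlYlYYYlYlYYYlYYYlYlYYYlY

This is a Fibonacci-style word recurrence s(k) = s(k−2)·s(k−1): e.g. YY·lY = YYlY.
So term 8 is lYYYlYYYlYlYYYlY·YYlYlYYYlYlYYYlYYYlYlYYYlY.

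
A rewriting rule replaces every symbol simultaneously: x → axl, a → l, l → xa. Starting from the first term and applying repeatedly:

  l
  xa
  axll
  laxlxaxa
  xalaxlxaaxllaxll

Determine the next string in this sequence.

Replace each of the 16 characters of xalaxlxaaxllaxll in place — axl l xa l axl xa axl l l axl xa xa l axl xa xa — and concatenate.

axllxalaxlxaaxlllaxlxaxalaxlxaxa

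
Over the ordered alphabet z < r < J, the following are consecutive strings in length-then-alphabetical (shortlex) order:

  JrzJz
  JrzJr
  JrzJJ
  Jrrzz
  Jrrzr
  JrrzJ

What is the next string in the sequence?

Jrrrz

The successor of JrrzJ increments the rightmost position that isn't already J and resets every position after it to z.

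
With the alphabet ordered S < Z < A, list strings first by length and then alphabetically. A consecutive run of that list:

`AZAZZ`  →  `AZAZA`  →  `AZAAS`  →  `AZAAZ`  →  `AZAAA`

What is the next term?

AASSS

Find the rightmost character of AZAAA below A, bump it to the next letter, and reset everything to its right to S.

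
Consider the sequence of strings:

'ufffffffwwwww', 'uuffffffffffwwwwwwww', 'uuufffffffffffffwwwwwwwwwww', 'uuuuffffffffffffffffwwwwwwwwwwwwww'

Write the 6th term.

Term n consists of n-1 u's, followed by 3n+1 f's, followed by 3n-1 w's, where the shown terms are n = 2, 3, 4, 5.
For term 6, n = 7, so the run lengths are 6, 22, 20.

uuuuuuffffffffffffffffffffffwwwwwwwwwwwwwwwwwwww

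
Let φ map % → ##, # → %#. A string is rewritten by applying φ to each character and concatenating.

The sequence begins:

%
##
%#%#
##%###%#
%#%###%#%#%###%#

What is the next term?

Rewriting the 16 symbols of %#%###%#%#%###%# one by one yields ## %# ## %# %# %# ## %# ## %# ## %# %# %# ## %#; concatenated:

##%###%#%#%###%###%###%#%#%###%#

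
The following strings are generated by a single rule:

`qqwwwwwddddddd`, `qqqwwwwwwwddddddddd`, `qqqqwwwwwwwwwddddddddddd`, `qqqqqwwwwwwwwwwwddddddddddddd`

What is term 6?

qqqqqqqwwwwwwwwwwwwwwwddddddddddddddddd

Term n consists of n-1 q's, followed by 2n-1 w's, followed by 2n+1 d's, where the shown terms are n = 3, 4, 5, 6.
At n = 8 the blocks have lengths 7, 15, 17.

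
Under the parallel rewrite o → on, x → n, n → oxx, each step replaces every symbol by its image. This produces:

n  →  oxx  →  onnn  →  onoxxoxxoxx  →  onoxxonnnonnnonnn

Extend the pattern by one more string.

onoxxonnnonoxxoxxoxxonoxxoxxoxxonoxxoxxoxx

φ(onoxxonnnonnnonnn) expands symbol-by-symbol to on oxx on n n on oxx oxx oxx on oxx oxx oxx on oxx oxx oxx; joining the 17 pieces gives the next term.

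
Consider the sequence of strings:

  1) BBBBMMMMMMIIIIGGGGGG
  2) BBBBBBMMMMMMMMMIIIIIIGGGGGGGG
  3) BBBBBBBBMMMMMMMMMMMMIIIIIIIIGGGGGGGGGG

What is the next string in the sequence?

The n-th term is 2n B's then 3n M's then 2n I's then 2n+2 G's, where the shown terms are n = 2, 3, 4.
Setting n = 5 gives 10, 15, 10, 12 characters in each block.

BBBBBBBBBBMMMMMMMMMMMMMMMIIIIIIIIIIGGGGGGGGGGGG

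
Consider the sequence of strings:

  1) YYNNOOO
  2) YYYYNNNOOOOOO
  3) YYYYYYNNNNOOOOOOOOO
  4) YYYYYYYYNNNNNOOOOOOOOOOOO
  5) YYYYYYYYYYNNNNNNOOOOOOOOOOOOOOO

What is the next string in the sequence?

Each string has the form Y^{2n} N^{n+1} O^{3n} (n = 1, 2, …).
For the next term, n = 6, so the run lengths are 12, 7, 18.

YYYYYYYYYYYYNNNNNNNOOOOOOOOOOOOOOOOOO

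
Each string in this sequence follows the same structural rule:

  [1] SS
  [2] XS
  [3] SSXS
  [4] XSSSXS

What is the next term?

SSXSXSSSXS

This is a Fibonacci-style word recurrence s(k) = s(k−2)·s(k−1): e.g. SS·XS = SSXS.
Continuing: SSXS · XSSSXS gives term 5.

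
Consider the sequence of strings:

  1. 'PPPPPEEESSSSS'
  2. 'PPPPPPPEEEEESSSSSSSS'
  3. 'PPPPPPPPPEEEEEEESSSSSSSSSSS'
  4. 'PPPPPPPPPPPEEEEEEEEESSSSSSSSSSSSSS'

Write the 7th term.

Each string has the form P^{2n+3} E^{2n+1} S^{3n+2} (n = 1, 2, …).
At n = 7 the blocks have lengths 17, 15, 23.

PPPPPPPPPPPPPPPPPEEEEEEEEEEEEEEESSSSSSSSSSSSSSSSSSSSSSS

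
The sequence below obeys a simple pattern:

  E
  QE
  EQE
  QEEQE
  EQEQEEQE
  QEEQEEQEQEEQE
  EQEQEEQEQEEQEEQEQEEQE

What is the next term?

QEEQEEQEQEEQEEQEQEEQEQEEQEEQEQEEQE

This is a Fibonacci-style word recurrence s(k) = s(k−2)·s(k−1): e.g. E·QE = EQE.
Continuing: QEEQEEQEQEEQE · EQEQEEQEQEEQEEQEQEEQE gives term 8.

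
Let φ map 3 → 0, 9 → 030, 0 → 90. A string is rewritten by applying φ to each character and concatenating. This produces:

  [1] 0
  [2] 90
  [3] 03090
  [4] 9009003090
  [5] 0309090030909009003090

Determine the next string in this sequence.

90090030900309090090030900309090030909009003090

Applying the rule to each of the 22 symbols of 0309090030909009003090 gives the pieces 90 0 90 030 90 030 90 90 0 90 030 90 030 90 90 030 90 90 0 90 030 90, which concatenate to the answer.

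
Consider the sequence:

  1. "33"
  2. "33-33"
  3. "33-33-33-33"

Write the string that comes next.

33-33-33-33-33-33-33-33

Each string is two copies of the previous one joined by '-'.
One more doubling of 33-33-33-33 gives the answer.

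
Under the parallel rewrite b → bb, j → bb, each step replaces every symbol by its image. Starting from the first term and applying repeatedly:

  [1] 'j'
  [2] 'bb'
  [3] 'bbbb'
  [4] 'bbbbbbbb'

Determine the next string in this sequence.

Apply φ to bbbbbbbb symbol by symbol: b→bb, b→bb, b→bb, b→bb, b→bb, b→bb, b→bb, b→bb; joined: bb bb bb bb bb bb bb bb.

bbbbbbbbbbbbbbbb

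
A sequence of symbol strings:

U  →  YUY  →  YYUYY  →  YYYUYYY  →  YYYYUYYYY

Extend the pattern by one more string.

YYYYYUYYYYY

s(k+1) = Y·s(k)·Y, so each term gains Y as a prefix and Y as a suffix.
So the next term is Y·YYYYUYYYY·Y.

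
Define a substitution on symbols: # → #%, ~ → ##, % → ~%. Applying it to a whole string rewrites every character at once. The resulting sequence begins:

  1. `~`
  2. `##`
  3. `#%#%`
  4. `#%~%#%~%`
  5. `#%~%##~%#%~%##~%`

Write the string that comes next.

Applying the rule to each of the 16 symbols of #%~%##~%#%~%##~% gives the pieces #% ~% ## ~% #% #% ## ~% #% ~% ## ~% #% #% ## ~%, which concatenate to the answer.

#%~%##~%#%#%##~%#%~%##~%#%#%##~%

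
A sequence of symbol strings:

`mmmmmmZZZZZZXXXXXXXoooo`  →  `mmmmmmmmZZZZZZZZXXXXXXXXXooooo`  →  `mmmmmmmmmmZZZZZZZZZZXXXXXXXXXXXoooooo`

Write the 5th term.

mmmmmmmmmmmmmmZZZZZZZZZZZZZZXXXXXXXXXXXXXXXoooooooo

Reading off run lengths: m runs 6, 8, 10; Z runs 6, 8, 10; X runs 7, 9, 11; o runs 4, 5, 6 — each is linear in n, where the shown terms are n = 3, 4, 5.
At n = 7 the blocks have lengths 14, 14, 15, 8.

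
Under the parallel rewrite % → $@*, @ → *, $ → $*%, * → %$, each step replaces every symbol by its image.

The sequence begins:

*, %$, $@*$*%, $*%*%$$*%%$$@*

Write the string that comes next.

Replace each of the 14 characters of $*%*%$$*%%$$@* in place — $*% %$ $@* %$ $@* $*% $*% %$ $@* $@* $*% $*% * %$ — and concatenate.

$*%%$$@*%$$@*$*%$*%%$$@*$@*$*%$*%*%$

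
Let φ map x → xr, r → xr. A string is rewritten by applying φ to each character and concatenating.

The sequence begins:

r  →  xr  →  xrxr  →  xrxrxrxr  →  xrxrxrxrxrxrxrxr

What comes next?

xrxrxrxrxrxrxrxrxrxrxrxrxrxrxrxr

Replace each of the 16 characters of xrxrxrxrxrxrxrxr in place — xr xr xr xr xr xr xr xr xr xr xr xr xr xr xr xr — and concatenate.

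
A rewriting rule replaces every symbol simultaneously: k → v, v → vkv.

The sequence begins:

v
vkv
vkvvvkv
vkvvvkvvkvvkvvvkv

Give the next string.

vkvvvkvvkvvkvvvkvvkvvvkvvkvvvkvvkvvkvvvkv

Replace each of the 17 characters of vkvvvkvvkvvkvvvkv in place — vkv v vkv vkv vkv v vkv vkv v vkv vkv v vkv vkv vkv v vkv — and concatenate.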